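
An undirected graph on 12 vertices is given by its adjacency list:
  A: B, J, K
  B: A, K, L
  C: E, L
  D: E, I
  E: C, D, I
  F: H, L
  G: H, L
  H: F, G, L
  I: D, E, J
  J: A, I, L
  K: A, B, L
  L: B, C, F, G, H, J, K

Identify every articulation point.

L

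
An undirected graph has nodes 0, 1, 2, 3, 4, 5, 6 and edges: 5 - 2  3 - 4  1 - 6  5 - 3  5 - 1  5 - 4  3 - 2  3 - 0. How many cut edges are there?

3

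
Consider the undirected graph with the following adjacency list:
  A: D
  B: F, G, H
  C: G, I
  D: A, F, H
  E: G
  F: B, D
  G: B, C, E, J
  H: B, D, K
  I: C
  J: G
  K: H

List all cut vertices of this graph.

Removing B increases the component count from 1 to 2, so B is a cut vertex.
Removing C increases the component count from 1 to 2, so C is a cut vertex.
Removing D increases the component count from 1 to 2, so D is a cut vertex.
Likewise G, H are cut vertices.
By contrast removing F leaves 1 component; it is not a cut vertex. No other vertex is a cut vertex either.

B, C, D, G, H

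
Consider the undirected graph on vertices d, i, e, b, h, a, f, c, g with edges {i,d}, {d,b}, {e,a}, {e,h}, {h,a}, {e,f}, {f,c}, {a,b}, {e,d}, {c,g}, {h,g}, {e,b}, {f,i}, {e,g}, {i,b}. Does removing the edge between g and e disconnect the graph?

No

After removing g-e, the path g-h-e still connects them, so the edge is not a bridge.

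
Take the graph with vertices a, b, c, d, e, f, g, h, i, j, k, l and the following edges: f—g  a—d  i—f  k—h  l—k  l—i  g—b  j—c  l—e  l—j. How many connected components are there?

Starting from a we can reach a, d. That is one component of size 2.
Starting from b we can reach b, c, e, f, g, h, i, j, k, l. That is one component of size 10.
Total: 2 components.

2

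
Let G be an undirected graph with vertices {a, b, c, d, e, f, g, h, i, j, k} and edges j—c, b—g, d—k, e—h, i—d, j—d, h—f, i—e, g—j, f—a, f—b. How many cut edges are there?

3

The edges on the cycle i-e-h-f-b-g-j-d-i are not bridges since each lies on that cycle.
But removing a—f disconnects a from f; removing c—j disconnects c from j; removing k—d disconnects k from d — these are bridges.
That makes 3 bridges.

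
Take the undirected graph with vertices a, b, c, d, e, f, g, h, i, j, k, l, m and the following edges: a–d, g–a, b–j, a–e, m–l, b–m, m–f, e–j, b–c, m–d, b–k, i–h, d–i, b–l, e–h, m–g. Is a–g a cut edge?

After removing a–g, the path a-d-m-g still connects them, so the edge is not a bridge.

No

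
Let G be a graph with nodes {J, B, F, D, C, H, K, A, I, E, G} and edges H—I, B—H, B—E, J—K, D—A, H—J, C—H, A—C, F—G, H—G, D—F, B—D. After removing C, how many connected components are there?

1

With C gone, the remaining components are: {A, B, D, E, F, G, H, I, J, K}.
That is 1 component.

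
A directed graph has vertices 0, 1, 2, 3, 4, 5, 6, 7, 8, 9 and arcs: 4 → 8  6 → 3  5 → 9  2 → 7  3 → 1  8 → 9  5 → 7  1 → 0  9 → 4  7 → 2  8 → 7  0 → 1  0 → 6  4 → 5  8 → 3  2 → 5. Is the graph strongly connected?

No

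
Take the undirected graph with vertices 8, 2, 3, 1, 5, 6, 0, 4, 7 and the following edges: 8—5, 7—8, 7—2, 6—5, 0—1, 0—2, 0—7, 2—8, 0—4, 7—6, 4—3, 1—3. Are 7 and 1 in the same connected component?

From 7 we can reach 0, 1, 2, 3, 4, 5, 6, 7, 8, which includes 1.

Yes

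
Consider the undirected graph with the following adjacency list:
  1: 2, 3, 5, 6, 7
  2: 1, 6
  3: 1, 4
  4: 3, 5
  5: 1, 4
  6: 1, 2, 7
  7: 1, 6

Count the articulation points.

Removing 1 increases the component count from 1 to 2, so 1 is a cut vertex.
By contrast removing 7 leaves 1 component; it is not a cut vertex. No other vertex is a cut vertex either.

1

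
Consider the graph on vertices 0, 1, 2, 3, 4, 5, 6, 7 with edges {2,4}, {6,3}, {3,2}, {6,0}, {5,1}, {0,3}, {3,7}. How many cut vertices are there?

Removing 2 increases the component count from 2 to 3, so 2 is a cut vertex.
Removing 3 increases the component count from 2 to 4, so 3 is a cut vertex.
By contrast removing 5 leaves 2 components; it is not a cut vertex. No other vertex is a cut vertex either.

2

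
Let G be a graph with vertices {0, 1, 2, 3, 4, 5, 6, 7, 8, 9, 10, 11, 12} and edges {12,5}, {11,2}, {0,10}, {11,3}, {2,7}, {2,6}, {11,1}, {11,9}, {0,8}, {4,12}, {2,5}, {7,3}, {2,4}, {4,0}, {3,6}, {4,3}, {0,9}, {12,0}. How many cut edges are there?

3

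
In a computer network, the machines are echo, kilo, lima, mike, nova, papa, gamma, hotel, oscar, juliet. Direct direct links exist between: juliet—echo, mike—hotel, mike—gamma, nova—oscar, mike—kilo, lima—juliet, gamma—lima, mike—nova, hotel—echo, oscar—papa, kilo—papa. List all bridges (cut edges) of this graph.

none

The edges on the cycle mike-nova-oscar-papa-kilo-mike are not bridges since each lies on that cycle.
Every edge lies on some cycle, so there are no bridges.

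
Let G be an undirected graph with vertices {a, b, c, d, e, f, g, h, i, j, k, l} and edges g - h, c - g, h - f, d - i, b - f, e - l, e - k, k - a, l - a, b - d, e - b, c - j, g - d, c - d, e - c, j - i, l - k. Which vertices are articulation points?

e

Removing e increases the component count from 1 to 2, so e is a cut vertex.
By contrast removing h leaves 1 component; it is not a cut vertex. No other vertex is a cut vertex either.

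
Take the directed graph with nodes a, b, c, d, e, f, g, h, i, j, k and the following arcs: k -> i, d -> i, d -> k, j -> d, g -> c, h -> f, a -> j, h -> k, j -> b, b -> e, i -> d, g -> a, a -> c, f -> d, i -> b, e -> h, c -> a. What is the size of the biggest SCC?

7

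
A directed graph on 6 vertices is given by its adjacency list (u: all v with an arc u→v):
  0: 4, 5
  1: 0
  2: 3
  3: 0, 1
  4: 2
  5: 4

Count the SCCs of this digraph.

1

{0, 1, 2, 3, 4, 5} are all mutually reachable — one SCC of size 6.
That gives 1 strongly connected component.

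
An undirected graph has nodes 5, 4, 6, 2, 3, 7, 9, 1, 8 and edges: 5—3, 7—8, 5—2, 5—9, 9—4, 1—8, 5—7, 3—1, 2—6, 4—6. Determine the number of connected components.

1

Starting from 1 we can reach 1, 2, 3, 4, 5, 6, 7, 8, 9. That is one component of size 9.
Total: 1 component.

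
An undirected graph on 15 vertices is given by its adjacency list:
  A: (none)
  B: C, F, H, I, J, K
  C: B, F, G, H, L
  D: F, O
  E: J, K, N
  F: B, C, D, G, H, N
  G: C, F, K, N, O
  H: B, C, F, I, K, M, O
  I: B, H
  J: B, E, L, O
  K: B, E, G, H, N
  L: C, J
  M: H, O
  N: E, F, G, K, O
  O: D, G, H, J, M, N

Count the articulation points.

0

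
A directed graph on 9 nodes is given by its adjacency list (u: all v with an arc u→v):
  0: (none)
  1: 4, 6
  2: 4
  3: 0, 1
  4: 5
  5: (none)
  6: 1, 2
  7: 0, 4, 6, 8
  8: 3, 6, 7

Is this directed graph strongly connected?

No

There is no directed path from 3 to 8, so the graph is not strongly connected.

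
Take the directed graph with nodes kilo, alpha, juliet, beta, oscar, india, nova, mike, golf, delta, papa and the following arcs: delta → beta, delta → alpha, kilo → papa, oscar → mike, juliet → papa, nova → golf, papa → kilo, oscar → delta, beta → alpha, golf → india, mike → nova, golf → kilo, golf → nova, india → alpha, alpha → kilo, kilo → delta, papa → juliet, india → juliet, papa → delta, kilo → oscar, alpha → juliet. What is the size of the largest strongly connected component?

11

{beta, golf, kilo, mike, nova, papa, alpha, delta, india, oscar, juliet} are all mutually reachable — one SCC of size 11.
The largest has 11 vertices.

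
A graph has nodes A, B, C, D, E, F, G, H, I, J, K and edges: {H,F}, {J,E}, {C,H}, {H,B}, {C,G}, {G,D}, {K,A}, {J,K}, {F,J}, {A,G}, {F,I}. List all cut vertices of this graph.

Removing F increases the component count from 1 to 2, so F is a cut vertex.
Removing G increases the component count from 1 to 2, so G is a cut vertex.
Removing H increases the component count from 1 to 2, so H is a cut vertex.
Likewise J is a cut vertex.
By contrast removing A leaves 1 component; it is not a cut vertex. No other vertex is a cut vertex either.

F, G, H, J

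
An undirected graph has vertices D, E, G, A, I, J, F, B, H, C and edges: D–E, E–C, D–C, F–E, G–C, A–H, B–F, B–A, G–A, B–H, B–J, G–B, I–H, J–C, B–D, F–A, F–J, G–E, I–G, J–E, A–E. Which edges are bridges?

none

The edges on the cycle B-F-A-E-J-B are not bridges since each lies on that cycle.
Every edge lies on some cycle, so there are no bridges.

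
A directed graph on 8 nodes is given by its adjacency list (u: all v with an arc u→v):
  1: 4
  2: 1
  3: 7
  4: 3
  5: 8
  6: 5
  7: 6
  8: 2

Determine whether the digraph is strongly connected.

Yes

From 7 we can reach every vertex (1, 2, 3, 4, 5, 6, 7, 8), and every vertex can reach 7 (1, 2, 3, 4, 5, 6, 7, 8). So the whole graph is one strongly connected component.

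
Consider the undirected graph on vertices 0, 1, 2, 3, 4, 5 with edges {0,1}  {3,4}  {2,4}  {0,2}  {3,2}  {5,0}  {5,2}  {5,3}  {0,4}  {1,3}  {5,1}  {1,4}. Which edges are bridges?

The edges on the cycle 5-0-2-3-1-5 are not bridges since each lies on that cycle.
Every edge lies on some cycle, so there are no bridges.

none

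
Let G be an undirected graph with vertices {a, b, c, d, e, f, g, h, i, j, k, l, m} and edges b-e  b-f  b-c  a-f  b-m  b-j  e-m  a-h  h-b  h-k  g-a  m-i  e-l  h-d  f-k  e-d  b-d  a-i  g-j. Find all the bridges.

The edges on the cycle h-b-e-d-h are not bridges since each lies on that cycle.
But removing b-c disconnects b from c; removing e-l disconnects e from l — these are bridges.

b-c, e-l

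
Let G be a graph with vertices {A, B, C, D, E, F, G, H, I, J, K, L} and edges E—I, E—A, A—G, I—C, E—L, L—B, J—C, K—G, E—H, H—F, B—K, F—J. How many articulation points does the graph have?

1

Removing E increases the component count from 2 to 3, so E is a cut vertex.
By contrast removing B leaves 2 components; it is not a cut vertex. No other vertex is a cut vertex either.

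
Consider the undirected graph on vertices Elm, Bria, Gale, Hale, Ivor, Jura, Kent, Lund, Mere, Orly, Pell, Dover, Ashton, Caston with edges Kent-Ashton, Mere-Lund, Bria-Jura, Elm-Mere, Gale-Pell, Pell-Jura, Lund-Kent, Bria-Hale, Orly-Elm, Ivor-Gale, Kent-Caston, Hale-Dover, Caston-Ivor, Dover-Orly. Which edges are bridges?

Ashton-Kent

The edges on the cycle Bria-Hale-Dover-Orly-Elm-Mere-Lund-Kent-Caston-Ivor-Gale-Pell-Jura-Bria are not bridges since each lies on that cycle.
But removing Ashton-Kent disconnects Ashton from Kent — this is a bridge.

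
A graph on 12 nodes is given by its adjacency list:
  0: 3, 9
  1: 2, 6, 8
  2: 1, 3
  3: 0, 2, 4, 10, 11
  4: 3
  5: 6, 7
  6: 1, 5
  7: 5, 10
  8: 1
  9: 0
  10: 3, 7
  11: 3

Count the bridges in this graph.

The edges on the cycle 2-1-6-5-7-10-3-2 are not bridges since each lies on that cycle.
But removing 9-0 disconnects 9 from 0; removing 0-3 disconnects 0 from 3; removing 1-8 disconnects 1 from 8; removing 4-3 disconnects 4 from 3 — these are bridges.
In total 5 edges are bridges.

5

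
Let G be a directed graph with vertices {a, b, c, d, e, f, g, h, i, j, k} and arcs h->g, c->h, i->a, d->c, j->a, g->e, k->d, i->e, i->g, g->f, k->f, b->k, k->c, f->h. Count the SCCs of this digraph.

9

{f, g, h} are all mutually reachable — one SCC of size 3.
{k} is an SCC by itself.
{a} is an SCC by itself.
{i} is an SCC by itself.
{e} is an SCC by itself.
(and 4 more singleton SCCs)
That gives 9 strongly connected components.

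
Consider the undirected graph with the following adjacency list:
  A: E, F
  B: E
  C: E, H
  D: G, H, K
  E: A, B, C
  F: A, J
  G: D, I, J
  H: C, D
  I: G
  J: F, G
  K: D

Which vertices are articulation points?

D, E, G

Removing D increases the component count from 1 to 2, so D is a cut vertex.
Removing E increases the component count from 1 to 2, so E is a cut vertex.
Removing G increases the component count from 1 to 2, so G is a cut vertex.
By contrast removing A leaves 1 component; it is not a cut vertex. No other vertex is a cut vertex either.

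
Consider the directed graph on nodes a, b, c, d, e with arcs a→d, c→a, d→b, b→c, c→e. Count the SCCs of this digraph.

2

{a, b, c, d} are all mutually reachable — one SCC of size 4.
{e} is an SCC by itself.
That gives 2 strongly connected components.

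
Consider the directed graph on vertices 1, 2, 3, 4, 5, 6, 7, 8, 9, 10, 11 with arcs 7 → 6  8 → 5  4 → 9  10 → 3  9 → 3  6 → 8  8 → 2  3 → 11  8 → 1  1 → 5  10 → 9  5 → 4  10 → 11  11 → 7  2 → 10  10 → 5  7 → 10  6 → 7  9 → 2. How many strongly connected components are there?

{1, 2, 3, 4, 5, 6, 7, 8, 9, 10, 11} are all mutually reachable — one SCC of size 11.
That gives 1 strongly connected component.

1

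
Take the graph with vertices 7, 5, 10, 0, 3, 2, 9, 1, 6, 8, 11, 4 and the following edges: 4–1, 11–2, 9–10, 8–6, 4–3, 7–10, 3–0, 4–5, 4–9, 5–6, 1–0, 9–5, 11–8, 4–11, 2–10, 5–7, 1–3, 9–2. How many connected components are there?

Starting from 0 we can reach 0, 1, 2, 3, 4, 5, 6, 7, 8, 9, 10, 11. That is one component of size 12.
Total: 1 component.

1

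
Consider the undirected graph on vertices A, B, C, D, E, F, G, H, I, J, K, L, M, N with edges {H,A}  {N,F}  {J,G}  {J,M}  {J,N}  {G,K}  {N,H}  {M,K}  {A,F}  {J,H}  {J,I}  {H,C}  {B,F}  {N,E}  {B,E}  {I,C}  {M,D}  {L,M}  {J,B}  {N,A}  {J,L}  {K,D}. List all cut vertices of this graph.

Removing J increases the component count from 1 to 2, so J is a cut vertex.
By contrast removing E leaves 1 component; it is not a cut vertex. No other vertex is a cut vertex either.

J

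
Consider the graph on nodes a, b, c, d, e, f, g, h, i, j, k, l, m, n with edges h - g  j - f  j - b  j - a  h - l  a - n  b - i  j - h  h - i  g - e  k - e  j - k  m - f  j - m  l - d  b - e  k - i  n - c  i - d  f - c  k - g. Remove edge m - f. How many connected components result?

m and f are still connected via m-j-f, so the component count stays at 1.

1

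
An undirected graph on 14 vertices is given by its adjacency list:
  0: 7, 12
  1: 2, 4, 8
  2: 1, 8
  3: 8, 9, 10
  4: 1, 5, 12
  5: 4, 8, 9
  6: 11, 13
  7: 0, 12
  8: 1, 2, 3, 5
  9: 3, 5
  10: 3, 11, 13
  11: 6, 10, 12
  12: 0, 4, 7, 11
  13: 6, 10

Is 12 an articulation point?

Yes

Deleting 12 raises the number of components from 1 to 2, so 12 is a cut vertex.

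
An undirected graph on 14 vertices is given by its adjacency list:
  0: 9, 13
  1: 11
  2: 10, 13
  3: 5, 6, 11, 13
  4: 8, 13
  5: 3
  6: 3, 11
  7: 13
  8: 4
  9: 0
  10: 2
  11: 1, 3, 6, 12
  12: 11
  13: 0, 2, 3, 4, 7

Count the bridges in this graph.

11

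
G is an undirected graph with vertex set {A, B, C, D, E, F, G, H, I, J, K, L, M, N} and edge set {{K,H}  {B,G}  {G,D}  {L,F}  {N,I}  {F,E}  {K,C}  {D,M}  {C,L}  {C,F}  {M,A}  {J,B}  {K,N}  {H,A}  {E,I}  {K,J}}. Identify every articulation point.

K

Removing K increases the component count from 1 to 2, so K is a cut vertex.
By contrast removing E leaves 1 component; it is not a cut vertex. No other vertex is a cut vertex either.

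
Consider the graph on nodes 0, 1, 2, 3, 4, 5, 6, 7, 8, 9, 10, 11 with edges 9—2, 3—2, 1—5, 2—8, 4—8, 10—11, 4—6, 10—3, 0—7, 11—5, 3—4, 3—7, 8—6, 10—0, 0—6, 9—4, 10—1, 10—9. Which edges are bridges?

The edges on the cycle 9-2-8-6-4-9 are not bridges since each lies on that cycle.
Every edge lies on some cycle, so there are no bridges.

none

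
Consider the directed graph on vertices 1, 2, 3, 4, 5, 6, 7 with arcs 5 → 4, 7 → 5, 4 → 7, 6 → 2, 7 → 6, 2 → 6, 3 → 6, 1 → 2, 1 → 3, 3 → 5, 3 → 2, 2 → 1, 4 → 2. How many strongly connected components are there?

{1, 2, 3, 4, 5, 6, 7} are all mutually reachable — one SCC of size 7.
That gives 1 strongly connected component.

1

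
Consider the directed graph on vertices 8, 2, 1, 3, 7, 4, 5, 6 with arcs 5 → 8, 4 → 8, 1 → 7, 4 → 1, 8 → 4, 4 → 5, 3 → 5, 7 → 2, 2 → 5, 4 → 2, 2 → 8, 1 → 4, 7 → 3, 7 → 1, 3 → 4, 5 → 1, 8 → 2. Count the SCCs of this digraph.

2

{1, 2, 3, 4, 5, 7, 8} are all mutually reachable — one SCC of size 7.
{6} is an SCC by itself.
That gives 2 strongly connected components.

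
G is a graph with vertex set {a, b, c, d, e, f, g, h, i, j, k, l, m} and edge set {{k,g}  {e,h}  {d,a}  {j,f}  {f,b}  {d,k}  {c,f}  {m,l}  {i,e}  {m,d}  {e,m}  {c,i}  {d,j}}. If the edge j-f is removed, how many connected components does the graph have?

j and f are still connected via j-d-m-e-i-c-f, so the component count stays at 1.

1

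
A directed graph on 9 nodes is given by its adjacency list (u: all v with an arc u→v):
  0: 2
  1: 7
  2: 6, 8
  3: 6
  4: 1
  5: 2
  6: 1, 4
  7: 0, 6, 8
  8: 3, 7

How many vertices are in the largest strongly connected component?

{0, 1, 2, 3, 4, 6, 7, 8} are all mutually reachable — one SCC of size 8.
{5} is an SCC by itself.
The largest has 8 vertices.

8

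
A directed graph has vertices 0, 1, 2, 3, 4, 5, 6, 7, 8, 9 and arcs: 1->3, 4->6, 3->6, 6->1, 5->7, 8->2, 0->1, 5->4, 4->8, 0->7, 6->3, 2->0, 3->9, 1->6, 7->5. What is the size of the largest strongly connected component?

6

{0, 2, 4, 5, 7, 8} are all mutually reachable — one SCC of size 6.
{1, 3, 6} are all mutually reachable — one SCC of size 3.
{9} is an SCC by itself.
The largest has 6 vertices.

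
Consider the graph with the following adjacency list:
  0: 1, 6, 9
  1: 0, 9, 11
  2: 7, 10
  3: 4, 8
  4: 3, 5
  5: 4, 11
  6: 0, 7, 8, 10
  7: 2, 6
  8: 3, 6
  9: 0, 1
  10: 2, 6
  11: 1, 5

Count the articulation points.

1

Removing 6 increases the component count from 1 to 2, so 6 is a cut vertex.
By contrast removing 1 leaves 1 component; it is not a cut vertex. No other vertex is a cut vertex either.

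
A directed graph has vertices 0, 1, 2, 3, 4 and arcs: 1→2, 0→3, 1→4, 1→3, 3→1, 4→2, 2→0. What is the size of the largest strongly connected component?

{0, 1, 2, 3, 4} are all mutually reachable — one SCC of size 5.
The largest has 5 vertices.

5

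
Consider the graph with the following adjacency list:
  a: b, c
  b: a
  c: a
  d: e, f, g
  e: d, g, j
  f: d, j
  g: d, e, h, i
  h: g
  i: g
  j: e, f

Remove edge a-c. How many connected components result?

3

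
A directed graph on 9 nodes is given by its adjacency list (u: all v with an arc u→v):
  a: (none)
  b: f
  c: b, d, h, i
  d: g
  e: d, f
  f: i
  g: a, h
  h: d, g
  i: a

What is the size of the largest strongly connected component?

{d, g, h} are all mutually reachable — one SCC of size 3.
{i} is an SCC by itself.
{b} is an SCC by itself.
{e} is an SCC by itself.
{f} is an SCC by itself.
(and 2 more singleton SCCs)
The largest has 3 vertices.

3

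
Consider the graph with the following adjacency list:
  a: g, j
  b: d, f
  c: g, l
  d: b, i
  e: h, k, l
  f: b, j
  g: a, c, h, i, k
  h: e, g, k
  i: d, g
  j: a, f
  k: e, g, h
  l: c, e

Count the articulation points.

1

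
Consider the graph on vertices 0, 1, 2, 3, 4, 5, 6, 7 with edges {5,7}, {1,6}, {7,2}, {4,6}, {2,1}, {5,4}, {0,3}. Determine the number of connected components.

2

Starting from 0 we can reach 0, 3. That is one component of size 2.
Starting from 1 we can reach 1, 2, 4, 5, 6, 7. That is one component of size 6.
Total: 2 components.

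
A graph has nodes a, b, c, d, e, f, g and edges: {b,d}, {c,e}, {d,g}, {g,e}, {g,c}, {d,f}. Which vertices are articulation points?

d, g

Removing d increases the component count from 2 to 4, so d is a cut vertex.
Removing g increases the component count from 2 to 3, so g is a cut vertex.
By contrast removing e leaves 2 components; it is not a cut vertex. No other vertex is a cut vertex either.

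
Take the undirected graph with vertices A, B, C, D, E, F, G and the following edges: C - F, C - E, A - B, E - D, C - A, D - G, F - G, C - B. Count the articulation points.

1

Removing C increases the component count from 1 to 2, so C is a cut vertex.
By contrast removing E leaves 1 component; it is not a cut vertex. No other vertex is a cut vertex either.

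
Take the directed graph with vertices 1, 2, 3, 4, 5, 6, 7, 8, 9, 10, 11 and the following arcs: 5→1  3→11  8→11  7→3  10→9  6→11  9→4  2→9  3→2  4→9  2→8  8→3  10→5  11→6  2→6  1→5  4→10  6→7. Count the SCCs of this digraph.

3

{2, 3, 6, 7, 8, 11} are all mutually reachable — one SCC of size 6.
{4, 9, 10} are all mutually reachable — one SCC of size 3.
{1, 5} are all mutually reachable — one SCC of size 2.
That gives 3 strongly connected components.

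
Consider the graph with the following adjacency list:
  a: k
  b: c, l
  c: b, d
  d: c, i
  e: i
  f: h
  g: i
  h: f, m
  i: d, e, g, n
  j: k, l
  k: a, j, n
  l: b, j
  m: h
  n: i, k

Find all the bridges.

a-k, e-i, f-h, g-i, h-m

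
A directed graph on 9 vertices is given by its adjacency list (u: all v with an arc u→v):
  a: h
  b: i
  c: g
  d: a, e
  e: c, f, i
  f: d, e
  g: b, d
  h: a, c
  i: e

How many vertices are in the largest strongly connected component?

9

{a, b, c, d, e, f, g, h, i} are all mutually reachable — one SCC of size 9.
The largest has 9 vertices.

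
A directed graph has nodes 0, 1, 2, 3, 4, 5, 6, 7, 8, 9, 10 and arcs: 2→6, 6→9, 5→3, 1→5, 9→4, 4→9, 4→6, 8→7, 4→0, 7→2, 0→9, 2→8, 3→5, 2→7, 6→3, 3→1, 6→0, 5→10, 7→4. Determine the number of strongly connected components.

4

{0, 4, 6, 9} are all mutually reachable — one SCC of size 4.
{1, 3, 5} are all mutually reachable — one SCC of size 3.
{2, 7, 8} are all mutually reachable — one SCC of size 3.
{10} is an SCC by itself.
That gives 4 strongly connected components.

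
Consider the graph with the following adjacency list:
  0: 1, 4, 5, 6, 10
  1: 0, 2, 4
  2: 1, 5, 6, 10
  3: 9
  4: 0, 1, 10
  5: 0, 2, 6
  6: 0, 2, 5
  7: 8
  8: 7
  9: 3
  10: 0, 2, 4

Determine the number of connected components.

3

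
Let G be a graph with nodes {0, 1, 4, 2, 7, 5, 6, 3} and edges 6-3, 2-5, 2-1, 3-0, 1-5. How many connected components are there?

7 is isolated — a component by itself.
4 is isolated — a component by itself.
Starting from 0 we can reach 0, 3, 6. That is one component of size 3.
Starting from 1 we can reach 1, 2, 5. That is one component of size 3.
Total: 4 components.

4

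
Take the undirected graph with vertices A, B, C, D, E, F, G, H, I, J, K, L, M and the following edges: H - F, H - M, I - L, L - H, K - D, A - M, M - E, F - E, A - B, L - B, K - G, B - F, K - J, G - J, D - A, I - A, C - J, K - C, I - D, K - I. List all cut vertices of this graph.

K

Removing K increases the component count from 1 to 2, so K is a cut vertex.
By contrast removing M leaves 1 component; it is not a cut vertex. No other vertex is a cut vertex either.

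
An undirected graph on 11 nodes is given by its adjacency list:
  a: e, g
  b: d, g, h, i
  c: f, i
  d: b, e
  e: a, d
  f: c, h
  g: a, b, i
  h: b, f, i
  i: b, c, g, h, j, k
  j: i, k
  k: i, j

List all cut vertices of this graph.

i

Removing i increases the component count from 1 to 2, so i is a cut vertex.
By contrast removing j leaves 1 component; it is not a cut vertex. No other vertex is a cut vertex either.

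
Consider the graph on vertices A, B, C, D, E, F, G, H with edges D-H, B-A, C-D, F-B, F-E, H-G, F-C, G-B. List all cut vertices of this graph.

Removing B increases the component count from 1 to 2, so B is a cut vertex.
Removing F increases the component count from 1 to 2, so F is a cut vertex.
By contrast removing C leaves 1 component; it is not a cut vertex. No other vertex is a cut vertex either.

B, F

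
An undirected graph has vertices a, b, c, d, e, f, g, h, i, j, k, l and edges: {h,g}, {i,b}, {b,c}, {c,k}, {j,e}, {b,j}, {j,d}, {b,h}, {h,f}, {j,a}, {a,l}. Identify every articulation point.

a, b, c, h, j

Removing a increases the component count from 1 to 2, so a is a cut vertex.
Removing b increases the component count from 1 to 4, so b is a cut vertex.
Removing c increases the component count from 1 to 2, so c is a cut vertex.
Likewise h, j are cut vertices.
By contrast removing e leaves 1 component; it is not a cut vertex. No other vertex is a cut vertex either.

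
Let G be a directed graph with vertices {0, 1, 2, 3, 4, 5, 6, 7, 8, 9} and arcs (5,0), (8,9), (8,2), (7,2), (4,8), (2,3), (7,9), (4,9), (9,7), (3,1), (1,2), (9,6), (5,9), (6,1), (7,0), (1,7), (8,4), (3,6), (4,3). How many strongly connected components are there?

{1, 2, 3, 6, 7, 9} are all mutually reachable — one SCC of size 6.
{4, 8} are all mutually reachable — one SCC of size 2.
{5} is an SCC by itself.
{0} is an SCC by itself.
That gives 4 strongly connected components.

4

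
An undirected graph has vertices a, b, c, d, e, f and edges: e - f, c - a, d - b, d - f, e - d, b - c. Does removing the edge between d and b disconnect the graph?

Removing d - b leaves no path between d and b: the component count goes from 1 to 2. So it is a bridge.

Yes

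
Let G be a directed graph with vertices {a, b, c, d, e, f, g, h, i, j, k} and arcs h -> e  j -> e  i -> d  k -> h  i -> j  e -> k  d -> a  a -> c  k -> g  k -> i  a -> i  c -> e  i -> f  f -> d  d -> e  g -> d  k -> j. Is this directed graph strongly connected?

No

There is no directed path from b to j, so the graph is not strongly connected.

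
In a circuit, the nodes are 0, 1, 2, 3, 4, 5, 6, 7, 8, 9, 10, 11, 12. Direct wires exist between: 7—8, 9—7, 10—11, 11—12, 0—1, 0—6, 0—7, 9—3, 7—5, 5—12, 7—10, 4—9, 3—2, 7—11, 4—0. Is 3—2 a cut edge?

Yes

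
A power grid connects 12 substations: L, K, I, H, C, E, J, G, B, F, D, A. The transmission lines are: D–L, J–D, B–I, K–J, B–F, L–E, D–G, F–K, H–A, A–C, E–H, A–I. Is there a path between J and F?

Yes

From J we can reach A, B, C, D, E, F, G, H, I, J, K, L, which includes F.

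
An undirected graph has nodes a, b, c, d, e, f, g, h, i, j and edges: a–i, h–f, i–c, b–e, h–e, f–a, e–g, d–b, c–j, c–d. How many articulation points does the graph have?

2

Removing c increases the component count from 1 to 2, so c is a cut vertex.
Removing e increases the component count from 1 to 2, so e is a cut vertex.
By contrast removing d leaves 1 component; it is not a cut vertex. No other vertex is a cut vertex either.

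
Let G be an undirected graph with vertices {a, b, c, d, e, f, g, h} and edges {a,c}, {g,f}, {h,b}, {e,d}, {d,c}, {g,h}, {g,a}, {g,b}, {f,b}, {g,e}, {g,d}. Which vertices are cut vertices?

g

Removing g increases the component count from 1 to 2, so g is a cut vertex.
By contrast removing c leaves 1 component; it is not a cut vertex. No other vertex is a cut vertex either.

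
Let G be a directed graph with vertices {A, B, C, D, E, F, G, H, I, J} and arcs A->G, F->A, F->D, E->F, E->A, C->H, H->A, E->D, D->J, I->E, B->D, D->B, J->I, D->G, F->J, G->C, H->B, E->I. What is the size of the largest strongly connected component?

10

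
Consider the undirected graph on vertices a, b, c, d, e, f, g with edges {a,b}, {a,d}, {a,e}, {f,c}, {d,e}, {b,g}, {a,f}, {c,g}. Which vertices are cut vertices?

Removing a increases the component count from 1 to 2, so a is a cut vertex.
By contrast removing c leaves 1 component; it is not a cut vertex. No other vertex is a cut vertex either.

a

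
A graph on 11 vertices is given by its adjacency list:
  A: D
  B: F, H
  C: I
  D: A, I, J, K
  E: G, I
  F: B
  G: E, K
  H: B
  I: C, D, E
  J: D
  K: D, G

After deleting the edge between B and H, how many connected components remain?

Before removal there are 2 components.
B-H is a bridge — removing it separates B's side from H's side.
After removal: 3 components.

3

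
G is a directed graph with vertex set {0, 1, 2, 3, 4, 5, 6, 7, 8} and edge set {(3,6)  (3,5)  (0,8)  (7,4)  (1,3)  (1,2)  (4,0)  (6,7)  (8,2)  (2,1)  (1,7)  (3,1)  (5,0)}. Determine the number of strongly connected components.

1

{0, 1, 2, 3, 4, 5, 6, 7, 8} are all mutually reachable — one SCC of size 9.
That gives 1 strongly connected component.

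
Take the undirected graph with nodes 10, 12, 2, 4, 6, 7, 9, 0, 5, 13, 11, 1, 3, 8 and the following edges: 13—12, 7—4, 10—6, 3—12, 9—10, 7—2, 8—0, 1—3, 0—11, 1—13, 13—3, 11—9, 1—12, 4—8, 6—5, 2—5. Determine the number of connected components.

Starting from 1 we can reach 1, 3, 12, 13. That is one component of size 4.
Starting from 0 we can reach 0, 2, 4, 5, 6, 7, 8, 9, 10, 11. That is one component of size 10.
Total: 2 components.

2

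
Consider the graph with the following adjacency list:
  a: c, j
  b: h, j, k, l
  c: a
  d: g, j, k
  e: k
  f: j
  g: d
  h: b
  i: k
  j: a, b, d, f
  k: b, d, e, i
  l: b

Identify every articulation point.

a, b, d, j, k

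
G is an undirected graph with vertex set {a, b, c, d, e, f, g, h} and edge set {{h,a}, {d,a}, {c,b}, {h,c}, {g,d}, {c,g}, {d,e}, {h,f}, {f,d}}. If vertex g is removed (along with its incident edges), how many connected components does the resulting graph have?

1

With g gone, the remaining components are: {a, b, c, d, e, f, h}.
That is 1 component.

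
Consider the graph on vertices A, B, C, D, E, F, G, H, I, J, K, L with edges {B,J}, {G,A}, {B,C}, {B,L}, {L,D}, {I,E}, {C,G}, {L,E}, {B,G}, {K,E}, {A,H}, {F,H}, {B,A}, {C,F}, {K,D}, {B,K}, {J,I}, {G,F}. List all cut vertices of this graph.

B

Removing B increases the component count from 1 to 2, so B is a cut vertex.
By contrast removing I leaves 1 component; it is not a cut vertex. No other vertex is a cut vertex either.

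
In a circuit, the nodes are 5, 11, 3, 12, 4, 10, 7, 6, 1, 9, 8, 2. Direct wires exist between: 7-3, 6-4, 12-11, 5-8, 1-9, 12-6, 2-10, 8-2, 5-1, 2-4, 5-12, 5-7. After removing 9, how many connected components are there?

With 9 gone, the remaining components are: {1, 2, 3, 4, 5, 6, 7, 8, 10, 11, 12}.
That is 1 component.

1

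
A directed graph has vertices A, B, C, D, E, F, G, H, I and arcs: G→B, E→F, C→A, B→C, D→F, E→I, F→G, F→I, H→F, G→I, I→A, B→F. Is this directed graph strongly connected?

No

There is no directed path from D to H, so the graph is not strongly connected.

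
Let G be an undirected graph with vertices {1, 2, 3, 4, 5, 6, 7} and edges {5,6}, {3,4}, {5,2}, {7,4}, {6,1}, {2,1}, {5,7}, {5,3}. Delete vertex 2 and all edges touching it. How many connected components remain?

With 2 gone, the remaining components are: {1, 3, 4, 5, 6, 7}.
That is 1 component.

1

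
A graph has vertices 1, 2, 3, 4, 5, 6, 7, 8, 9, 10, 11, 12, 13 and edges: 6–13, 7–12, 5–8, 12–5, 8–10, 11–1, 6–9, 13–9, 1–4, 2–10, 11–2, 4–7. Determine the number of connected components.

3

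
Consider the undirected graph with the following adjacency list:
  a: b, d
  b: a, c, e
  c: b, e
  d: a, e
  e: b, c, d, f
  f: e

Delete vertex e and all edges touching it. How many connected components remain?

With e gone, the remaining components are: {f}; {a, b, c, d}.
That is 2 components.

2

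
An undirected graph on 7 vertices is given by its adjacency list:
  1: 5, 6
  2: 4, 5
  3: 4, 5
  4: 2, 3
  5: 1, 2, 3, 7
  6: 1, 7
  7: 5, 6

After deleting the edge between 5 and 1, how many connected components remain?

1

5 and 1 are still connected via 5-7-6-1, so the component count stays at 1.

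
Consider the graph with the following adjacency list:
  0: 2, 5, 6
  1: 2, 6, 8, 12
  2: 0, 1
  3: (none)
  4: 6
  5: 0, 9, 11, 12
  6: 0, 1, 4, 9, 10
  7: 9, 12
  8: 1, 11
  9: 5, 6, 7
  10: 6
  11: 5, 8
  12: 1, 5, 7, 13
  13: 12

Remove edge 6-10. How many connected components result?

3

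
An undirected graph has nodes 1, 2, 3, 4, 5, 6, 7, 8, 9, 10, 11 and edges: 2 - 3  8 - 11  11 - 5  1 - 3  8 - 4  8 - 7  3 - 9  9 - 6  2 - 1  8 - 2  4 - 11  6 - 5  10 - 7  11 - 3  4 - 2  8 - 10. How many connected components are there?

1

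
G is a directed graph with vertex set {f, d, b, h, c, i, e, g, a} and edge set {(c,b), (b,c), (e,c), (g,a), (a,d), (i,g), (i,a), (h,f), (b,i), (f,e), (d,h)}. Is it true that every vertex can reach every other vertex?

Yes

From f we can reach every vertex (a, b, c, d, e, f, g, h, i), and every vertex can reach f (a, b, c, d, e, f, g, h, i). So the whole graph is one strongly connected component.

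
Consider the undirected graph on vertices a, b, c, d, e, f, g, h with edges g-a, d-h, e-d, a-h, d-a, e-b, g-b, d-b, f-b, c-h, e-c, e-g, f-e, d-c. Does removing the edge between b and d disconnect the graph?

No

After removing b-d, the path b-e-d still connects them, so the edge is not a bridge.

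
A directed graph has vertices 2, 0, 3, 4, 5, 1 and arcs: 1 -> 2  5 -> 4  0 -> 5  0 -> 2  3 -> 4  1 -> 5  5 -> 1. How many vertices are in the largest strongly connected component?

{1, 5} are all mutually reachable — one SCC of size 2.
{4} is an SCC by itself.
{0} is an SCC by itself.
{3} is an SCC by itself.
{2} is an SCC by itself.
The largest has 2 vertices.

2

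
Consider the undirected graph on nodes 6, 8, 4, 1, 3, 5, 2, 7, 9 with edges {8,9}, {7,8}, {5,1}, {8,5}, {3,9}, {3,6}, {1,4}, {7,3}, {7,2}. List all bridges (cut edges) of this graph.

1-4, 1-5, 2-7, 3-6, 5-8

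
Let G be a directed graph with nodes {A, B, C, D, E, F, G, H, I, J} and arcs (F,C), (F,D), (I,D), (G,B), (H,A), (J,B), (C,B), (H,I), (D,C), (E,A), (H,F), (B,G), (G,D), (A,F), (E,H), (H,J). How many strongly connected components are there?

7

{B, C, D, G} are all mutually reachable — one SCC of size 4.
{H} is an SCC by itself.
{A} is an SCC by itself.
{E} is an SCC by itself.
{F} is an SCC by itself.
(and 2 more singleton SCCs)
That gives 7 strongly connected components.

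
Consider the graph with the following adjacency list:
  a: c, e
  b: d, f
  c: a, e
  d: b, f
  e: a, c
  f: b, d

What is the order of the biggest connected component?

3

Starting from b we can reach b, d, f. That is one component of size 3.
Starting from a we can reach a, c, e. That is one component of size 3.
The largest has 3 vertices.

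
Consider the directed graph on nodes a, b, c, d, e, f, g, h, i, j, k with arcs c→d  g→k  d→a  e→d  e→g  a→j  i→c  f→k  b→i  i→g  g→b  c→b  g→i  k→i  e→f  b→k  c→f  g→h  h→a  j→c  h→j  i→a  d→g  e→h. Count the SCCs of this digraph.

2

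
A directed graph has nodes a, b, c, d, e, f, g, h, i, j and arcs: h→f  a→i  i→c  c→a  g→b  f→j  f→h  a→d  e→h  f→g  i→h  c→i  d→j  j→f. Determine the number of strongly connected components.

{f, h, j} are all mutually reachable — one SCC of size 3.
{a, c, i} are all mutually reachable — one SCC of size 3.
{b} is an SCC by itself.
{d} is an SCC by itself.
{e} is an SCC by itself.
(and 1 more singleton SCC)
That gives 6 strongly connected components.

6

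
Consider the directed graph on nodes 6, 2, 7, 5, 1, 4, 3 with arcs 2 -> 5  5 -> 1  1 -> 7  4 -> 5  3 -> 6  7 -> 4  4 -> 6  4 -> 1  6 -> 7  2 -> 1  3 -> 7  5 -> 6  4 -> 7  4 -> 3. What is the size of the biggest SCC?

{1, 3, 4, 5, 6, 7} are all mutually reachable — one SCC of size 6.
{2} is an SCC by itself.
The largest has 6 vertices.

6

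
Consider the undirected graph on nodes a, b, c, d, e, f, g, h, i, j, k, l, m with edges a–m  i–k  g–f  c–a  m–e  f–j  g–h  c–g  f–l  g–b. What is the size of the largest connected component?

10

d is isolated — a component by itself.
Starting from i we can reach i, k. That is one component of size 2.
Starting from a we can reach a, b, c, e, f, g, h, j, l, m. That is one component of size 10.
The largest has 10 vertices.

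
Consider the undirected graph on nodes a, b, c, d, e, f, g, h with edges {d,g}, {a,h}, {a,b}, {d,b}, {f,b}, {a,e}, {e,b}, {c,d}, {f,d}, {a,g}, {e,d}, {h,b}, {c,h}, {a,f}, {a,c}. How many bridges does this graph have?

0

The edges on the cycle a-e-b-a are not bridges since each lies on that cycle.
Every edge lies on some cycle, so there are no bridges.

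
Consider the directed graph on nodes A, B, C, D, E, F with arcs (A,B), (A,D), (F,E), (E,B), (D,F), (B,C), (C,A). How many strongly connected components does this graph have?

1

{A, B, C, D, E, F} are all mutually reachable — one SCC of size 6.
That gives 1 strongly connected component.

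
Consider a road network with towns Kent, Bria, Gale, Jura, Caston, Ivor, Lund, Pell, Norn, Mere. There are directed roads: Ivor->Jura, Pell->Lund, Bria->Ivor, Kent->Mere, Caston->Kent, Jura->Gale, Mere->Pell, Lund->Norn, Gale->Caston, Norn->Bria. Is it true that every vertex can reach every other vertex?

From Mere we can reach every vertex (Bria, Gale, Ivor, Jura, Kent, Lund, Mere, Norn, Pell, Caston), and every vertex can reach Mere (Bria, Gale, Ivor, Jura, Kent, Lund, Mere, Norn, Pell, Caston). So the whole graph is one strongly connected component.

Yes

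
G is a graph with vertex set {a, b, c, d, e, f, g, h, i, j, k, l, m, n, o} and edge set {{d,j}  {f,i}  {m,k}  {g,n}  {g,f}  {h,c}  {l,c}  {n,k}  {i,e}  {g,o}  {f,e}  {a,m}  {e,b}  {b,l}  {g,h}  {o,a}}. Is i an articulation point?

Deleting i leaves 2 components (was 2), so i is not a cut vertex.

No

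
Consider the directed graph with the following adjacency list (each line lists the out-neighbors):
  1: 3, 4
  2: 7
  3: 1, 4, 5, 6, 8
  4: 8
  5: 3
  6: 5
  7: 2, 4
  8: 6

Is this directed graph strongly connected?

There is no directed path from 4 to 7, so the graph is not strongly connected.

No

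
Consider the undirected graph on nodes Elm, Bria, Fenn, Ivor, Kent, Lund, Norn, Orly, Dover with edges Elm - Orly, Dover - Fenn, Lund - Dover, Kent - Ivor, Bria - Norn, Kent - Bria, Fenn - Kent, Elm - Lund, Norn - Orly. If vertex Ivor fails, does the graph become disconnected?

Deleting Ivor leaves 1 component (was 1), so Ivor is not a cut vertex.

No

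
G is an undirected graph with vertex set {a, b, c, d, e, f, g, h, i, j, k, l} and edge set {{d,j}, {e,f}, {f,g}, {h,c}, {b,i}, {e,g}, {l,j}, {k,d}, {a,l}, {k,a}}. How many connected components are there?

Starting from c we can reach c, h. That is one component of size 2.
Starting from b we can reach b, i. That is one component of size 2.
Starting from e we can reach e, f, g. That is one component of size 3.
Starting from a we can reach a, d, j, k, l. That is one component of size 5.
Total: 4 components.

4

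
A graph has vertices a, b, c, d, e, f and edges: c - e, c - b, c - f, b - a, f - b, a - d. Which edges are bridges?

The edges on the cycle c-f-b-c are not bridges since each lies on that cycle.
But removing b - a disconnects b from a; removing a - d disconnects a from d; removing c - e disconnects c from e — these are bridges.

a-b, a-d, c-e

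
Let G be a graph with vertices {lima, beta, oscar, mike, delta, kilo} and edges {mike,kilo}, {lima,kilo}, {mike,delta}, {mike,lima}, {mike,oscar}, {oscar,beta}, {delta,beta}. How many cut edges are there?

0

The edges on the cycle mike-lima-kilo-mike are not bridges since each lies on that cycle.
Every edge lies on some cycle, so there are no bridges.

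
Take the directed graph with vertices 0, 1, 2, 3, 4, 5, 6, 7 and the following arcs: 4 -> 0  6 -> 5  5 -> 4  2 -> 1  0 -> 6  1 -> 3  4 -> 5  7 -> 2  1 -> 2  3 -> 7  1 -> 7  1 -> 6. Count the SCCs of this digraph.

{0, 4, 5, 6} are all mutually reachable — one SCC of size 4.
{1, 2, 3, 7} are all mutually reachable — one SCC of size 4.
That gives 2 strongly connected components.

2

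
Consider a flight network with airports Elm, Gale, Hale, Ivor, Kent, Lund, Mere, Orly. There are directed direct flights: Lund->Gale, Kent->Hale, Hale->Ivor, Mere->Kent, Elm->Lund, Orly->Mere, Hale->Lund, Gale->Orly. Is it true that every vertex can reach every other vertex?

No

There is no directed path from Ivor to Mere, so the graph is not strongly connected.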